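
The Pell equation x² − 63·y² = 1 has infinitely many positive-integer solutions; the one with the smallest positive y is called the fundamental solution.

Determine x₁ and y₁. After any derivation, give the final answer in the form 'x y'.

√63 → a₀=7, period (1,14); ℓ=2 even so k=1
k=0  a_k=7  p_k/q_k = 7/1
k=1  a_k=1  p_k/q_k = 8/1
→ (8, 1).  Check: 8²=64, 63·1²=63, difference 1.

8 1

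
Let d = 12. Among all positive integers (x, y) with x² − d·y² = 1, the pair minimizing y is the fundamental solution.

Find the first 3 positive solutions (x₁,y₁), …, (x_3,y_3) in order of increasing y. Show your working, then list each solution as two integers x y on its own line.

[3; 2,6] for √12; ℓ=2 ⇒ convergent index 1
k=0  a_k=3  p_k/q_k = 3/1
k=1  a_k=2  p_k/q_k = 7/2
→ (7, 2).  Check: 7²=49, 12·2²=48, difference 1.
n=2: (7,2)∘(7,2) = (7·7+12·2·2, 7·2+2·7) = (97,28)
n=3: (97,28)∘(7,2) = (7·97+12·2·28, 7·28+2·97) = (1351,390)

7 2
97 28
1351 390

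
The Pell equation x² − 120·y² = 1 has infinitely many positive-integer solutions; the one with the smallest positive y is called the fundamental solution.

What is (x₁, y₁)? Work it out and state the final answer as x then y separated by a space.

11 1

d=120: √d = [10; 1,20] (ℓ=2, even), read p_1/q_1
i=0: a=10 ⇒ p=10, q=1
i=1: a=1 ⇒ p=11, q=1
(x₁, y₁) = (11, 1);  11² − 120·1² = 1 ✓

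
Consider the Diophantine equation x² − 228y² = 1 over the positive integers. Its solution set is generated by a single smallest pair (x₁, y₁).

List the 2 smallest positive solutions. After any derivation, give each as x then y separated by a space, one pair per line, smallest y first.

151 10
45601 3020

d=228: √d = [15; 10,30] (ℓ=2, even), read p_1/q_1
a_0=15:  p_0=15·1+0=15,  q_0=15·0+1=1
a_1=10:  p_1=10·15+1=151,  q_1=10·1+0=10
→ (151, 10).  Check: 151²=22801, 228·10²=22800, difference 1.
(x_2, y_2) = (151·151 + 228·10·10, 151·10 + 10·151) = (45601, 3020)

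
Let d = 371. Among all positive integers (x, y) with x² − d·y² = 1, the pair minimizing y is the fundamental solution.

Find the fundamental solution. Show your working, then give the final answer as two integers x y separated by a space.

[19; 3,1,4,1,3,38] for √371; ℓ=6 ⇒ convergent index 5
a_0=19:  p_0=19·1+0=19,  q_0=19·0+1=1
a_1=3:  p_1=3·19+1=58,  q_1=3·1+0=3
a_2=1:  p_2=1·58+19=77,  q_2=1·3+1=4
…
a_4=1:  p_4=1·366+77=443,  q_4=1·19+4=23
a_5=3:  p_5=3·443+366=1695,  q_5=3·23+19=88
(x₁, y₁) = (1695, 88);  1695² − 371·88² = 1 ✓

1695 88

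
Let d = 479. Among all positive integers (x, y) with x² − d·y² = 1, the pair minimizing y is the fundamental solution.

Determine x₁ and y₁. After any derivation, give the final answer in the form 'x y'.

d=479: √d = [21; 1,7,1,3,2,21,2,3,1,7,1,42] (ℓ=12, even), read p_11/q_11
a_0=21:  p_0=21·1+0=21,  q_0=21·0+1=1
…
a_7=2:  p_7=2·37075+1729=75879,  q_7=2·1694+79=3467
…
a_10=7:  p_10=7·340591+264712=2648849,  q_10=7·15562+12095=121029
a_11=1:  p_11=1·2648849+340591=2989440,  q_11=1·121029+15562=136591
(x₁, y₁) = (2989440, 136591);  2989440² − 479·136591² = 1 ✓

2989440 136591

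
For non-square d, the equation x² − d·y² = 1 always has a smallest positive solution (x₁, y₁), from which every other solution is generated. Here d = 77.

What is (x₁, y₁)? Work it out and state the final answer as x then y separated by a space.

351 40

d=77: √d = [8; 1,3,2,3,1,16] (ℓ=6, even), read p_5/q_5
k=0  a_k=8  p_k/q_k = 8/1
…
k=3  a_k=2  p_k/q_k = 79/9
k=4  a_k=3  p_k/q_k = 272/31
k=5  a_k=1  p_k/q_k = 351/40
fundamental: x₁=351, y₁=40  (since 123201 − 77·1600 = 1)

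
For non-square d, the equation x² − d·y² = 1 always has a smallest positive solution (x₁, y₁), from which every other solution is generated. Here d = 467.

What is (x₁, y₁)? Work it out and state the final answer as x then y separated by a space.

d=467: √d = [21; 1,1,1,1,3,…,1,1,42] (ℓ=14, even), read p_13/q_13
step 0: (21, 1)  from 21·(1,0) + (0,1)
step 1: (22, 1)  from 1·(21,1) + (1,0)
step 2: (43, 2)  from 1·(22,1) + (21,1)
step 3: (65, 3)  from 1·(43,2) + (22,1)
step 4: (108, 5)  from 1·(65,3) + (43,2)
step 5: (389, 18)  from 3·(108,5) + (65,3)
step 6: (1275, 59)  from 3·(389,18) + (108,5)
step 7: (27164, 1257)  from 21·(1275,59) + (389,18)
…
step 9: (275465, 12747)  from 3·(82767,3830) + (27164,1257)
step 10: (358232, 16577)  from 1·(275465,12747) + (82767,3830)
step 11: (633697, 29324)  from 1·(358232,16577) + (275465,12747)
step 12: (991929, 45901)  from 1·(633697,29324) + (358232,16577)
step 13: (1625626, 75225)  from 1·(991929,45901) + (633697,29324)
fundamental: x₁=1625626, y₁=75225  (since 2642659891876 − 467·5658800625 = 1)

1625626 75225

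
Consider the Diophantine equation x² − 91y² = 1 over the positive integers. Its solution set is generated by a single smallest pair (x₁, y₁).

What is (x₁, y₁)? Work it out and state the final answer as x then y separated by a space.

√91 = [9; 1,1,5,1,5,1,1,18, …], period ℓ=8 (even) → k=7
a_0=9:  p_0=9·1+0=9,  q_0=9·0+1=1
a_1=1:  p_1=1·9+1=10,  q_1=1·1+0=1
…
a_3=5:  p_3=5·19+10=105,  q_3=5·2+1=11
…
a_5=5:  p_5=5·124+105=725,  q_5=5·13+11=76
a_6=1:  p_6=1·725+124=849,  q_6=1·76+13=89
a_7=1:  p_7=1·849+725=1574,  q_7=1·89+76=165
→ (1574, 165).  Check: 1574²=2477476, 91·165²=2477475, difference 1.

1574 165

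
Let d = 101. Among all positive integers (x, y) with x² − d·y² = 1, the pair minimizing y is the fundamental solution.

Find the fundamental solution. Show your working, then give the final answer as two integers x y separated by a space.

201 20

[10; 20] for √101; ℓ=1 ⇒ convergent index 1
i=0: a=10 ⇒ p=10, q=1
i=1: a=20 ⇒ p=201, q=20
→ (201, 20).  Check: 201²=40401, 101·20²=40400, difference 1.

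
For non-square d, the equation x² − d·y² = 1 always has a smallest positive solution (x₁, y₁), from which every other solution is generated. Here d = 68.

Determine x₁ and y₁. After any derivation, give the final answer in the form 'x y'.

33 4

√68 = [8; 4,16, …], period ℓ=2 (even) → k=1
a_0=8:  p_0=8·1+0=8,  q_0=8·0+1=1
a_1=4:  p_1=4·8+1=33,  q_1=4·1+0=4
→ (33, 4).  Check: 33²=1089, 68·4²=1088, difference 1.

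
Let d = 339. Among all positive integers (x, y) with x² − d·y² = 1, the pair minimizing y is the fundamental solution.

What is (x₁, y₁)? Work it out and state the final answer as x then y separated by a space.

97970 5321

d=339: √d = [18; 2,2,2,1,17,1,2,2,2,36] (ℓ=10, even), read p_9/q_9
k=0  a_k=18  p_k/q_k = 18/1
k=1  a_k=2  p_k/q_k = 37/2
k=2  a_k=2  p_k/q_k = 92/5
…
k=5  a_k=17  p_k/q_k = 5542/301
…
k=7  a_k=2  p_k/q_k = 17252/937
k=8  a_k=2  p_k/q_k = 40359/2192
k=9  a_k=2  p_k/q_k = 97970/5321
fundamental: x₁=97970, y₁=5321  (since 9598120900 − 339·28313041 = 1)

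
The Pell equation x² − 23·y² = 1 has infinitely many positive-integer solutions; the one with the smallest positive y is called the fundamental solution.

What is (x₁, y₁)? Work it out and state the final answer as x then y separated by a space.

24 5

d=23: √d = [4; 1,3,1,8] (ℓ=4, even), read p_3/q_3
a_0=4:  p_0=4·1+0=4,  q_0=4·0+1=1
…
a_2=3:  p_2=3·5+4=19,  q_2=3·1+1=4
a_3=1:  p_3=1·19+5=24,  q_3=1·4+1=5
(x₁, y₁) = (24, 5);  24² − 23·5² = 1 ✓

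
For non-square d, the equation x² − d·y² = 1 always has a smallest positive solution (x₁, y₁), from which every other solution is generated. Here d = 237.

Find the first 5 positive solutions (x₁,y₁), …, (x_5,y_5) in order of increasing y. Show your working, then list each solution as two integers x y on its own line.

228151 14820
104105757601 6762395640
47503665404623351 3085694655308460
21676017531356338550401 1408008642599798519280
9890810151545456327820453751 642477159632487569289194100

[15; 2,1,1,7,10,7,1,1,2,30] for √237; ℓ=10 ⇒ convergent index 9
step 0: (15, 1)  from 15·(1,0) + (0,1)
…
step 2: (46, 3)  from 1·(31,2) + (15,1)
…
step 4: (585, 38)  from 7·(77,5) + (46,3)
…
step 7: (48001, 3118)  from 1·(42074,2733) + (5927,385)
step 8: (90075, 5851)  from 1·(48001,3118) + (42074,2733)
step 9: (228151, 14820)  from 2·(90075,5851) + (48001,3118)
(x₁, y₁) = (228151, 14820);  228151² − 237·14820² = 1 ✓
(x_2, y_2) = (228151·228151 + 237·14820·14820, 228151·14820 + 14820·228151) = (104105757601, 6762395640)
(x_3, y_3) = (228151·104105757601 + 237·14820·6762395640, 228151·6762395640 + 14820·104105757601) = (47503665404623351, 3085694655308460)
(x_4, y_4) = (228151·47503665404623351 + 237·14820·3085694655308460, 228151·3085694655308460 + 14820·47503665404623351) = (21676017531356338550401, 1408008642599798519280)
(x_5, y_5) = (228151·21676017531356338550401 + 237·14820·1408008642599798519280, 228151·1408008642599798519280 + 14820·21676017531356338550401) = (9890810151545456327820453751, 642477159632487569289194100)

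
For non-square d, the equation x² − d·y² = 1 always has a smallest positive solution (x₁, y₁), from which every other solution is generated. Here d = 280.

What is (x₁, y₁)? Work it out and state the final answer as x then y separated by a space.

251 15

[16; 1,2,1,2,1,32] for √280; ℓ=6 ⇒ convergent index 5
a_0=16:  p_0=16·1+0=16,  q_0=16·0+1=1
a_1=1:  p_1=1·16+1=17,  q_1=1·1+0=1
a_2=2:  p_2=2·17+16=50,  q_2=2·1+1=3
…
a_4=2:  p_4=2·67+50=184,  q_4=2·4+3=11
a_5=1:  p_5=1·184+67=251,  q_5=1·11+4=15
→ (251, 15).  Check: 251²=63001, 280·15²=63000, difference 1.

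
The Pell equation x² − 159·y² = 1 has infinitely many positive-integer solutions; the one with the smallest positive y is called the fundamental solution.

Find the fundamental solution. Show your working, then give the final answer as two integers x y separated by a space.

1324 105

[12; 1,1,1,1,3,1,1,1,1,24] for √159; ℓ=10 ⇒ convergent index 9
i=0: a=12 ⇒ p=12, q=1
i=1: a=1 ⇒ p=13, q=1
…
i=4: a=1 ⇒ p=63, q=5
…
i=8: a=1 ⇒ p=807, q=64
i=9: a=1 ⇒ p=1324, q=105
→ (1324, 105).  Check: 1324²=1752976, 159·105²=1752975, difference 1.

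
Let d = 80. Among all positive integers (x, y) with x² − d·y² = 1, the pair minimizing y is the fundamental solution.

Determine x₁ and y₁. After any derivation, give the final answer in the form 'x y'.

[8; 1,16] for √80; ℓ=2 ⇒ convergent index 1
i=0: a=8 ⇒ p=8, q=1
i=1: a=1 ⇒ p=9, q=1
→ (9, 1).  Check: 9²=81, 80·1²=80, difference 1.

9 1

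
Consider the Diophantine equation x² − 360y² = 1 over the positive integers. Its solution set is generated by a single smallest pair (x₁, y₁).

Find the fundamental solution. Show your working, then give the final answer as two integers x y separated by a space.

19 1

d=360: √d = [18; 1,36] (ℓ=2, even), read p_1/q_1
step 0: (18, 1)  from 18·(1,0) + (0,1)
step 1: (19, 1)  from 1·(18,1) + (1,0)
fundamental: x₁=19, y₁=1  (since 361 − 360·1 = 1)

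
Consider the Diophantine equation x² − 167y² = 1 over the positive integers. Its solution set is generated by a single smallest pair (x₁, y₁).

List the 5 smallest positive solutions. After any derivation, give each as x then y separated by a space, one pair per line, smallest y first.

√167 → a₀=12, period (1,11,1,24); ℓ=4 even so k=3
k=0  a_k=12  p_k/q_k = 12/1
k=1  a_k=1  p_k/q_k = 13/1
k=2  a_k=11  p_k/q_k = 155/12
k=3  a_k=1  p_k/q_k = 168/13
fundamental: x₁=168, y₁=13  (since 28224 − 167·169 = 1)
(x_2, y_2) = (168·168 + 167·13·13, 168·13 + 13·168) = (56447, 4368)
(x_3, y_3) = (168·56447 + 167·13·4368, 168·4368 + 13·56447) = (18966024, 1467635)
(x_4, y_4) = (168·18966024 + 167·13·1467635, 168·1467635 + 13·18966024) = (6372527617, 493120992)
(x_5, y_5) = (168·6372527617 + 167·13·493120992, 168·493120992 + 13·6372527617) = (2141150313288, 165687185677)

168 13
56447 4368
18966024 1467635
6372527617 493120992
2141150313288 165687185677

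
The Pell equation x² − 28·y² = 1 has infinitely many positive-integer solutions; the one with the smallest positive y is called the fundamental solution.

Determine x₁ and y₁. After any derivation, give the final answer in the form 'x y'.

√28 = [5; 3,2,3,10, …], period ℓ=4 (even) → k=3
a_0=5:  p_0=5·1+0=5,  q_0=5·0+1=1
…
a_2=2:  p_2=2·16+5=37,  q_2=2·3+1=7
a_3=3:  p_3=3·37+16=127,  q_3=3·7+3=24
fundamental: x₁=127, y₁=24  (since 16129 − 28·576 = 1)

127 24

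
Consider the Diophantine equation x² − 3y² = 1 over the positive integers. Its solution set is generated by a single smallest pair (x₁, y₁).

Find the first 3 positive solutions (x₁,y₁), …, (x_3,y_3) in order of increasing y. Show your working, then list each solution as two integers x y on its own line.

2 1
7 4
26 15

[1; 1,2] for √3; ℓ=2 ⇒ convergent index 1
i=0: a=1 ⇒ p=1, q=1
i=1: a=1 ⇒ p=2, q=1
→ (2, 1).  Check: 2²=4, 3·1²=3, difference 1.
(2+1√3)^2 = 7 + 4√3
(2+1√3)^3 = 26 + 15√3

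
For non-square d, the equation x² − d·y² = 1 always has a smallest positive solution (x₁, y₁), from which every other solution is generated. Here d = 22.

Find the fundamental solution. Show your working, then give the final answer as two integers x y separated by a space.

√22 → a₀=4, period (1,2,4,2,1,8); ℓ=6 even so k=5
i=0: a=4 ⇒ p=4, q=1
i=1: a=1 ⇒ p=5, q=1
i=2: a=2 ⇒ p=14, q=3
…
i=4: a=2 ⇒ p=136, q=29
i=5: a=1 ⇒ p=197, q=42
(x₁, y₁) = (197, 42);  197² − 22·42² = 1 ✓

197 42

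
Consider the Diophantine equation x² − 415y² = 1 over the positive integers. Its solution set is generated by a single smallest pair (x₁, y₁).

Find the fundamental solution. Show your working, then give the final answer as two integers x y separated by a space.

18412804 903849

√415 = [20; 2,1,2,4,6,…,1,2,40, …], period ℓ=16 (even) → k=15
i=0: a=20 ⇒ p=20, q=1
…
i=2: a=1 ⇒ p=61, q=3
…
i=4: a=4 ⇒ p=713, q=35
…
i=6: a=1 ⇒ p=5154, q=253
i=7: a=1 ⇒ p=9595, q=471
i=8: a=3 ⇒ p=33939, q=1666
…
i=10: a=1 ⇒ p=77473, q=3803
i=11: a=6 ⇒ p=508372, q=24955
i=12: a=4 ⇒ p=2110961, q=103623
i=13: a=2 ⇒ p=4730294, q=232201
i=14: a=1 ⇒ p=6841255, q=335824
i=15: a=2 ⇒ p=18412804, q=903849
(x₁, y₁) = (18412804, 903849);  18412804² − 415·903849² = 1 ✓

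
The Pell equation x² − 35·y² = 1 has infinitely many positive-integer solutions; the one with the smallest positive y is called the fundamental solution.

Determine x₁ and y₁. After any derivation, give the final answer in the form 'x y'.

d=35: √d = [5; 1,10] (ℓ=2, even), read p_1/q_1
a_0=5:  p_0=5·1+0=5,  q_0=5·0+1=1
a_1=1:  p_1=1·5+1=6,  q_1=1·1+0=1
(x₁, y₁) = (6, 1);  6² − 35·1² = 1 ✓

6 1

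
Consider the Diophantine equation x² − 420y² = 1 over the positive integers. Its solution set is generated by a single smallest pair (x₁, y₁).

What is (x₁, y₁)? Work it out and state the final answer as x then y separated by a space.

d=420: √d = [20; 2,40] (ℓ=2, even), read p_1/q_1
i=0: a=20 ⇒ p=20, q=1
i=1: a=2 ⇒ p=41, q=2
fundamental: x₁=41, y₁=2  (since 1681 − 420·4 = 1)

41 2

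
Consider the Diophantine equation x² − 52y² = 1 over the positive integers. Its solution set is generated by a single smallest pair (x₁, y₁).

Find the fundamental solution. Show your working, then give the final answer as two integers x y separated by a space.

√52 → a₀=7, period (4,1,2,1,4,14); ℓ=6 even so k=5
a_0=7:  p_0=7·1+0=7,  q_0=7·0+1=1
a_1=4:  p_1=4·7+1=29,  q_1=4·1+0=4
a_2=1:  p_2=1·29+7=36,  q_2=1·4+1=5
…
a_4=1:  p_4=1·101+36=137,  q_4=1·14+5=19
a_5=4:  p_5=4·137+101=649,  q_5=4·19+14=90
→ (649, 90).  Check: 649²=421201, 52·90²=421200, difference 1.

649 90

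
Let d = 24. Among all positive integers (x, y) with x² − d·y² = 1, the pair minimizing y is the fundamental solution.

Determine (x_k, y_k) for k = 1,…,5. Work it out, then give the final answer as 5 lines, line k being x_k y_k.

√24 = [4; 1,8, …], period ℓ=2 (even) → k=1
i=0: a=4 ⇒ p=4, q=1
i=1: a=1 ⇒ p=5, q=1
→ (5, 1).  Check: 5²=25, 24·1²=24, difference 1.
(5+1√24)^2 = 49 + 10√24
(5+1√24)^3 = 485 + 99√24
(5+1√24)^4 = 4801 + 980√24
(5+1√24)^5 = 47525 + 9701√24

5 1
49 10
485 99
4801 980
47525 9701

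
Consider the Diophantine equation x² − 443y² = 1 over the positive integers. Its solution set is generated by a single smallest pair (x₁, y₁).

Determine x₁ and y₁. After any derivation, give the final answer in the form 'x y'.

[21; 21,42] for √443; ℓ=2 ⇒ convergent index 1
i=0: a=21 ⇒ p=21, q=1
i=1: a=21 ⇒ p=442, q=21
(x₁, y₁) = (442, 21);  442² − 443·21² = 1 ✓

442 21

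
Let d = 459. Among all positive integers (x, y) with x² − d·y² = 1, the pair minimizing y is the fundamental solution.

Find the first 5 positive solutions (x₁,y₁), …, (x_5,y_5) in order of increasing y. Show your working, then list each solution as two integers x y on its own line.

499850 23331
499700044999 23324000700
499550134985000450 23317003499766669
499400269944005249820001 23310008398693414998600
499250449862522498110069999250 23303015396150489970600653331

√459 = [21; 2,2,1,4,21,4,1,2,2,42, …], period ℓ=10 (even) → k=9
i=0: a=21 ⇒ p=21, q=1
i=1: a=2 ⇒ p=43, q=2
i=2: a=2 ⇒ p=107, q=5
…
i=5: a=21 ⇒ p=14997, q=700
i=6: a=4 ⇒ p=60695, q=2833
i=7: a=1 ⇒ p=75692, q=3533
i=8: a=2 ⇒ p=212079, q=9899
i=9: a=2 ⇒ p=499850, q=23331
(x₁, y₁) = (499850, 23331);  499850² − 459·23331² = 1 ✓
(x_2, y_2) = (499850·499850 + 459·23331·23331, 499850·23331 + 23331·499850) = (499700044999, 23324000700)
(x_3, y_3) = (499850·499700044999 + 459·23331·23324000700, 499850·23324000700 + 23331·499700044999) = (499550134985000450, 23317003499766669)
(x_4, y_4) = (499850·499550134985000450 + 459·23331·23317003499766669, 499850·23317003499766669 + 23331·499550134985000450) = (499400269944005249820001, 23310008398693414998600)
(x_5, y_5) = (499850·499400269944005249820001 + 459·23331·23310008398693414998600, 499850·23310008398693414998600 + 23331·499400269944005249820001) = (499250449862522498110069999250, 23303015396150489970600653331)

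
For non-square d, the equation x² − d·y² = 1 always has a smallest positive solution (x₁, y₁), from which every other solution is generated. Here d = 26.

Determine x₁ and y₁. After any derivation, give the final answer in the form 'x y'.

51 10

√26 → a₀=5, period (10); ℓ=1 odd so k=1
i=0: a=5 ⇒ p=5, q=1
i=1: a=10 ⇒ p=51, q=10
→ (51, 10).  Check: 51²=2601, 26·10²=2600, difference 1.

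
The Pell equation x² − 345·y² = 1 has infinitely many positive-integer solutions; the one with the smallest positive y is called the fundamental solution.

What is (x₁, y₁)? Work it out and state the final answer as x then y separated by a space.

6761 364

d=345: √d = [18; 1,1,2,1,6,1,2,1,1,36] (ℓ=10, even), read p_9/q_9
a_0=18:  p_0=18·1+0=18,  q_0=18·0+1=1
a_1=1:  p_1=1·18+1=19,  q_1=1·1+0=1
…
a_3=2:  p_3=2·37+19=93,  q_3=2·2+1=5
…
a_5=6:  p_5=6·130+93=873,  q_5=6·7+5=47
a_6=1:  p_6=1·873+130=1003,  q_6=1·47+7=54
a_7=2:  p_7=2·1003+873=2879,  q_7=2·54+47=155
a_8=1:  p_8=1·2879+1003=3882,  q_8=1·155+54=209
a_9=1:  p_9=1·3882+2879=6761,  q_9=1·209+155=364
fundamental: x₁=6761, y₁=364  (since 45711121 − 345·132496 = 1)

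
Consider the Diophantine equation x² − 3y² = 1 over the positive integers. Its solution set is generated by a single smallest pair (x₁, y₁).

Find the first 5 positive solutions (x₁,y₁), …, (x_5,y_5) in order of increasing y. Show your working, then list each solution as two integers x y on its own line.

[1; 1,2] for √3; ℓ=2 ⇒ convergent index 1
a_0=1:  p_0=1·1+0=1,  q_0=1·0+1=1
a_1=1:  p_1=1·1+1=2,  q_1=1·1+0=1
fundamental: x₁=2, y₁=1  (since 4 − 3·1 = 1)
k=2:  x_2 = 2·2+3·1·1 = 7,  y_2 = 2·1+1·2 = 4
k=3:  x_3 = 2·7+3·1·4 = 26,  y_3 = 2·4+1·7 = 15
k=4:  x_4 = 2·26+3·1·15 = 97,  y_4 = 2·15+1·26 = 56
k=5:  x_5 = 2·97+3·1·56 = 362,  y_5 = 2·56+1·97 = 209

2 1
7 4
26 15
97 56
362 209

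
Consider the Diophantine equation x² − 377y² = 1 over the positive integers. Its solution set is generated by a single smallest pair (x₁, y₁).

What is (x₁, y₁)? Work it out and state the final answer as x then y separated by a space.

[19; 2,2,2,38] for √377; ℓ=4 ⇒ convergent index 3
step 0: (19, 1)  from 19·(1,0) + (0,1)
step 1: (39, 2)  from 2·(19,1) + (1,0)
step 2: (97, 5)  from 2·(39,2) + (19,1)
step 3: (233, 12)  from 2·(97,5) + (39,2)
(x₁, y₁) = (233, 12);  233² − 377·12² = 1 ✓

233 12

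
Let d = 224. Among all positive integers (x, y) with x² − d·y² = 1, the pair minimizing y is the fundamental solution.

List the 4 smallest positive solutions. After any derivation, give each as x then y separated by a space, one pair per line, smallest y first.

15 1
449 30
13455 899
403201 26940

d=224: √d = [14; 1,28] (ℓ=2, even), read p_1/q_1
a_0=14:  p_0=14·1+0=14,  q_0=14·0+1=1
a_1=1:  p_1=1·14+1=15,  q_1=1·1+0=1
fundamental: x₁=15, y₁=1  (since 225 − 224·1 = 1)
k=2:  x_2 = 15·15+224·1·1 = 449,  y_2 = 15·1+1·15 = 30
k=3:  x_3 = 15·449+224·1·30 = 13455,  y_3 = 15·30+1·449 = 899
k=4:  x_4 = 15·13455+224·1·899 = 403201,  y_4 = 15·899+1·13455 = 26940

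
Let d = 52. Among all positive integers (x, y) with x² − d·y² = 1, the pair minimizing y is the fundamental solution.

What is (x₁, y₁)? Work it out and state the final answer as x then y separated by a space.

649 90

√52 = [7; 4,1,2,1,4,14, …], period ℓ=6 (even) → k=5
k=0  a_k=7  p_k/q_k = 7/1
k=1  a_k=4  p_k/q_k = 29/4
…
k=3  a_k=2  p_k/q_k = 101/14
k=4  a_k=1  p_k/q_k = 137/19
k=5  a_k=4  p_k/q_k = 649/90
→ (649, 90).  Check: 649²=421201, 52·90²=421200, difference 1.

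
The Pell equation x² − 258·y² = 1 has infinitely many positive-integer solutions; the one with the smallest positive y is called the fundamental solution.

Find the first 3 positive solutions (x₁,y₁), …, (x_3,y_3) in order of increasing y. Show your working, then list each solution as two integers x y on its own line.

√258 → a₀=16, period (16,32); ℓ=2 even so k=1
k=0  a_k=16  p_k/q_k = 16/1
k=1  a_k=16  p_k/q_k = 257/16
fundamental: x₁=257, y₁=16  (since 66049 − 258·256 = 1)
(x_2, y_2) = (257·257 + 258·16·16, 257·16 + 16·257) = (132097, 8224)
(x_3, y_3) = (257·132097 + 258·16·8224, 257·8224 + 16·132097) = (67897601, 4227120)

257 16
132097 8224
67897601 4227120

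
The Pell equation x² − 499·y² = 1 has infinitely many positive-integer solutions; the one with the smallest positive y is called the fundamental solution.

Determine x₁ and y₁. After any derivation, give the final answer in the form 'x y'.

4490 201

√499 = [22; 2,1,21,1,2,44, …], period ℓ=6 (even) → k=5
k=0  a_k=22  p_k/q_k = 22/1
…
k=4  a_k=1  p_k/q_k = 1519/68
k=5  a_k=2  p_k/q_k = 4490/201
→ (4490, 201).  Check: 4490²=20160100, 499·201²=20160099, difference 1.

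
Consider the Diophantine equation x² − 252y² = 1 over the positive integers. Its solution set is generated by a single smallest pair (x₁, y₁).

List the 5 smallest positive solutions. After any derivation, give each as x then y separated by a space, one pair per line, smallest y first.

127 8
32257 2032
8193151 516120
2081028097 131092448
528572943487 33296965672

√252 → a₀=15, period (1,6,1,30); ℓ=4 even so k=3
step 0: (15, 1)  from 15·(1,0) + (0,1)
step 1: (16, 1)  from 1·(15,1) + (1,0)
step 2: (111, 7)  from 6·(16,1) + (15,1)
step 3: (127, 8)  from 1·(111,7) + (16,1)
→ (127, 8).  Check: 127²=16129, 252·8²=16128, difference 1.
n=2: (127,8)∘(127,8) = (127·127+252·8·8, 127·8+8·127) = (32257,2032)
n=3: (32257,2032)∘(127,8) = (127·32257+252·8·2032, 127·2032+8·32257) = (8193151,516120)
n=4: (8193151,516120)∘(127,8) = (127·8193151+252·8·516120, 127·516120+8·8193151) = (2081028097,131092448)
n=5: (2081028097,131092448)∘(127,8) = (127·2081028097+252·8·131092448, 127·131092448+8·2081028097) = (528572943487,33296965672)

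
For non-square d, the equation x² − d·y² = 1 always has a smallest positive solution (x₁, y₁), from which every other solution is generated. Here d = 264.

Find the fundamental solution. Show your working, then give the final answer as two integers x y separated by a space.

√264 = [16; 4,32, …], period ℓ=2 (even) → k=1
i=0: a=16 ⇒ p=16, q=1
i=1: a=4 ⇒ p=65, q=4
→ (65, 4).  Check: 65²=4225, 264·4²=4224, difference 1.

65 4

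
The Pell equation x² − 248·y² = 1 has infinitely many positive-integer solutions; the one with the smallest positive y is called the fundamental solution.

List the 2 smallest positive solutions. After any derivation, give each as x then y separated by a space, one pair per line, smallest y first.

63 4
7937 504

√248 → a₀=15, period (1,2,1,30); ℓ=4 even so k=3
step 0: (15, 1)  from 15·(1,0) + (0,1)
step 1: (16, 1)  from 1·(15,1) + (1,0)
step 2: (47, 3)  from 2·(16,1) + (15,1)
step 3: (63, 4)  from 1·(47,3) + (16,1)
fundamental: x₁=63, y₁=4  (since 3969 − 248·16 = 1)
n=2: (63,4)∘(63,4) = (63·63+248·4·4, 63·4+4·63) = (7937,504)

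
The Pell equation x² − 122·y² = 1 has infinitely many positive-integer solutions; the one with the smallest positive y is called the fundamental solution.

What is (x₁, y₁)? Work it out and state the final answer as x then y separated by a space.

243 22

√122 = [11; 22, …], period ℓ=1 (odd) → k=1
i=0: a=11 ⇒ p=11, q=1
i=1: a=22 ⇒ p=243, q=22
→ (243, 22).  Check: 243²=59049, 122·22²=59048, difference 1.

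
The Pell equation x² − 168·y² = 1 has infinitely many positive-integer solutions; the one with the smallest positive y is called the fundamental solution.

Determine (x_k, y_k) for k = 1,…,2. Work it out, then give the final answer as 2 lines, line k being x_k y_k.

13 1
337 26

√168 → a₀=12, period (1,24); ℓ=2 even so k=1
k=0  a_k=12  p_k/q_k = 12/1
k=1  a_k=1  p_k/q_k = 13/1
→ (13, 1).  Check: 13²=169, 168·1²=168, difference 1.
(13+1√168)^2 = 337 + 26√168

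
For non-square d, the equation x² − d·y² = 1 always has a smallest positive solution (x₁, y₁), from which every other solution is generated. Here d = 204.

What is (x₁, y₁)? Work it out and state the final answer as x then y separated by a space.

4999 350

d=204: √d = [14; 3,1,1,6,1,1,3,28] (ℓ=8, even), read p_7/q_7
k=0  a_k=14  p_k/q_k = 14/1
…
k=6  a_k=1  p_k/q_k = 1414/99
k=7  a_k=3  p_k/q_k = 4999/350
→ (4999, 350).  Check: 4999²=24990001, 204·350²=24990000, difference 1.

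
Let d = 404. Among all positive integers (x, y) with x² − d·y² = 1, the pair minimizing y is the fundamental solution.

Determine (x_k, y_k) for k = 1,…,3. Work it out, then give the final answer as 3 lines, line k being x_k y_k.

[20; 10,40] for √404; ℓ=2 ⇒ convergent index 1
a_0=20:  p_0=20·1+0=20,  q_0=20·0+1=1
a_1=10:  p_1=10·20+1=201,  q_1=10·1+0=10
→ (201, 10).  Check: 201²=40401, 404·10²=40400, difference 1.
(201+10√404)^2 = 80801 + 4020√404
(201+10√404)^3 = 32481801 + 1616030√404

201 10
80801 4020
32481801 1616030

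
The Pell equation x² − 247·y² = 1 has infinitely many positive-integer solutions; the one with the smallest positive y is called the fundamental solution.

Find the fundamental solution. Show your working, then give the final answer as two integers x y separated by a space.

√247 = [15; 1,2,1,1,9,1,9,1,1,2,1,30, …], period ℓ=12 (even) → k=11
i=0: a=15 ⇒ p=15, q=1
…
i=6: a=1 ⇒ p=1163, q=74
…
i=8: a=1 ⇒ p=12683, q=807
i=9: a=1 ⇒ p=24203, q=1540
i=10: a=2 ⇒ p=61089, q=3887
i=11: a=1 ⇒ p=85292, q=5427
fundamental: x₁=85292, y₁=5427  (since 7274725264 − 247·29452329 = 1)

85292 5427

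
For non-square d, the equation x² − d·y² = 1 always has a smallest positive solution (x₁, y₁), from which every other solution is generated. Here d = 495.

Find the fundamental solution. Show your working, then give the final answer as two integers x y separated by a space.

d=495: √d = [22; 4,44] (ℓ=2, even), read p_1/q_1
k=0  a_k=22  p_k/q_k = 22/1
k=1  a_k=4  p_k/q_k = 89/4
(x₁, y₁) = (89, 4);  89² − 495·4² = 1 ✓

89 4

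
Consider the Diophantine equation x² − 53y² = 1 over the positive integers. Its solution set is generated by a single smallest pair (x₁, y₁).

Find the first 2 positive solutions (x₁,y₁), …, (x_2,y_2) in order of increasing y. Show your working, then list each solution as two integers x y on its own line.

√53 = [7; 3,1,1,3,14, …], period ℓ=5 (odd) → k=9
a_0=7:  p_0=7·1+0=7,  q_0=7·0+1=1
…
a_4=3:  p_4=3·51+29=182,  q_4=3·7+4=25
…
a_7=1:  p_7=1·7979+2599=10578,  q_7=1·1096+357=1453
a_8=1:  p_8=1·10578+7979=18557,  q_8=1·1453+1096=2549
a_9=3:  p_9=3·18557+10578=66249,  q_9=3·2549+1453=9100
→ (66249, 9100).  Check: 66249²=4388930001, 53·9100²=4388930000, difference 1.
n=2: (66249,9100)∘(66249,9100) = (66249·66249+53·9100·9100, 66249·9100+9100·66249) = (8777860001,1205731800)

66249 9100
8777860001 1205731800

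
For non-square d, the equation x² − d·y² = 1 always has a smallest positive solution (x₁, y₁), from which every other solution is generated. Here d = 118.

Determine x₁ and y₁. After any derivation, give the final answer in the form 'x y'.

[10; 1,6,3,2,10,2,3,6,1,20] for √118; ℓ=10 ⇒ convergent index 9
step 0: (10, 1)  from 10·(1,0) + (0,1)
step 1: (11, 1)  from 1·(10,1) + (1,0)
…
step 3: (239, 22)  from 3·(76,7) + (11,1)
step 4: (554, 51)  from 2·(239,22) + (76,7)
step 5: (5779, 532)  from 10·(554,51) + (239,22)
…
step 7: (42115, 3877)  from 3·(12112,1115) + (5779,532)
step 8: (264802, 24377)  from 6·(42115,3877) + (12112,1115)
step 9: (306917, 28254)  from 1·(264802,24377) + (42115,3877)
(x₁, y₁) = (306917, 28254);  306917² − 118·28254² = 1 ✓

306917 28254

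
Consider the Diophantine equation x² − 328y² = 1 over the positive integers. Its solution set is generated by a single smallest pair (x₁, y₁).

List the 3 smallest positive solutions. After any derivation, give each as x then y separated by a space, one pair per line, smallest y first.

163 9
53137 2934
17322499 956475

[18; 9,36] for √328; ℓ=2 ⇒ convergent index 1
i=0: a=18 ⇒ p=18, q=1
i=1: a=9 ⇒ p=163, q=9
fundamental: x₁=163, y₁=9  (since 26569 − 328·81 = 1)
(x_2, y_2) = (163·163 + 328·9·9, 163·9 + 9·163) = (53137, 2934)
(x_3, y_3) = (163·53137 + 328·9·2934, 163·2934 + 9·53137) = (17322499, 956475)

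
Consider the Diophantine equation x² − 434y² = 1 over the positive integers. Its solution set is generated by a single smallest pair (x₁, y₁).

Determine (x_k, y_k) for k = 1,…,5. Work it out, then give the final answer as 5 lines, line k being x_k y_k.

125 6
31249 1500
7812125 374994
1953000001 93747000
488242188125 23436375006

√434 → a₀=20, period (1,4,1,40); ℓ=4 even so k=3
step 0: (20, 1)  from 20·(1,0) + (0,1)
step 1: (21, 1)  from 1·(20,1) + (1,0)
step 2: (104, 5)  from 4·(21,1) + (20,1)
step 3: (125, 6)  from 1·(104,5) + (21,1)
fundamental: x₁=125, y₁=6  (since 15625 − 434·36 = 1)
(125+6√434)^2 = 31249 + 1500√434
(125+6√434)^3 = 7812125 + 374994√434
(125+6√434)^4 = 1953000001 + 93747000√434
(125+6√434)^5 = 488242188125 + 23436375006√434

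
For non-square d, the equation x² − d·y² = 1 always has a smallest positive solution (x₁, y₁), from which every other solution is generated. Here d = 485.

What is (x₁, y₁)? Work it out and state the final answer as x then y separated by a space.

969 44

√485 = [22; 44, …], period ℓ=1 (odd) → k=1
a_0=22:  p_0=22·1+0=22,  q_0=22·0+1=1
a_1=44:  p_1=44·22+1=969,  q_1=44·1+0=44
fundamental: x₁=969, y₁=44  (since 938961 − 485·1936 = 1)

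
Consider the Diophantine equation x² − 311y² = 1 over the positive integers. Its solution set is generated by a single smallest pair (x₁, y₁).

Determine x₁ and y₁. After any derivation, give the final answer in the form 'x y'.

d=311: √d = [17; 1,1,1,2,1,…,1,1,34] (ℓ=16, even), read p_15/q_15
a_0=17:  p_0=17·1+0=17,  q_0=17·0+1=1
…
a_6=6:  p_6=6·194+141=1305,  q_6=6·11+8=74
…
a_8=17:  p_8=17·4109+1305=71158,  q_8=17·233+74=4035
a_9=3:  p_9=3·71158+4109=217583,  q_9=3·4035+233=12338
a_10=6:  p_10=6·217583+71158=1376656,  q_10=6·12338+4035=78063
…
a_13=1:  p_13=1·4565134+1594239=6159373,  q_13=1·258865+90401=349266
a_14=1:  p_14=1·6159373+4565134=10724507,  q_14=1·349266+258865=608131
a_15=1:  p_15=1·10724507+6159373=16883880,  q_15=1·608131+349266=957397
→ (16883880, 957397).  Check: 16883880²=285065403854400, 311·957397²=285065403854399, difference 1.

16883880 957397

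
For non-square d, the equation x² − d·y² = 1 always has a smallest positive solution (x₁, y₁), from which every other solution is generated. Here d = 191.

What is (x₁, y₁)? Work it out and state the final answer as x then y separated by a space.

d=191: √d = [13; 1,4,1,1,3,…,4,1,26] (ℓ=16, even), read p_15/q_15
step 0: (13, 1)  from 13·(1,0) + (0,1)
…
step 2: (69, 5)  from 4·(14,1) + (13,1)
…
step 4: (152, 11)  from 1·(83,6) + (69,5)
step 5: (539, 39)  from 3·(152,11) + (83,6)
step 6: (1230, 89)  from 2·(539,39) + (152,11)
…
step 8: (40217, 2910)  from 13·(2999,217) + (1230,89)
…
step 10: (207083, 14984)  from 2·(83433,6037) + (40217,2910)
step 11: (704682, 50989)  from 3·(207083,14984) + (83433,6037)
step 12: (911765, 65973)  from 1·(704682,50989) + (207083,14984)
…
step 14: (7377553, 533821)  from 4·(1616447,116962) + (911765,65973)
step 15: (8994000, 650783)  from 1·(7377553,533821) + (1616447,116962)
fundamental: x₁=8994000, y₁=650783  (since 80892036000000 − 191·423518513089 = 1)

8994000 650783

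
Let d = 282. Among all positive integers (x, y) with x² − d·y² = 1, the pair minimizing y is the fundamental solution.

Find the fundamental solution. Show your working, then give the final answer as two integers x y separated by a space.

2351 140

√282 → a₀=16, period (1,3,1,4,1,3,1,32); ℓ=8 even so k=7
k=0  a_k=16  p_k/q_k = 16/1
k=1  a_k=1  p_k/q_k = 17/1
…
k=3  a_k=1  p_k/q_k = 84/5
k=4  a_k=4  p_k/q_k = 403/24
k=5  a_k=1  p_k/q_k = 487/29
k=6  a_k=3  p_k/q_k = 1864/111
k=7  a_k=1  p_k/q_k = 2351/140
(x₁, y₁) = (2351, 140);  2351² − 282·140² = 1 ✓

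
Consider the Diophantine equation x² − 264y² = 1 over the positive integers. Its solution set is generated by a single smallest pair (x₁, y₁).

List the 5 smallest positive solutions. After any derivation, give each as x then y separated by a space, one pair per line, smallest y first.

[16; 4,32] for √264; ℓ=2 ⇒ convergent index 1
step 0: (16, 1)  from 16·(1,0) + (0,1)
step 1: (65, 4)  from 4·(16,1) + (1,0)
→ (65, 4).  Check: 65²=4225, 264·4²=4224, difference 1.
(x_2, y_2) = (65·65 + 264·4·4, 65·4 + 4·65) = (8449, 520)
(x_3, y_3) = (65·8449 + 264·4·520, 65·520 + 4·8449) = (1098305, 67596)
(x_4, y_4) = (65·1098305 + 264·4·67596, 65·67596 + 4·1098305) = (142771201, 8786960)
(x_5, y_5) = (65·142771201 + 264·4·8786960, 65·8786960 + 4·142771201) = (18559157825, 1142237204)

65 4
8449 520
1098305 67596
142771201 8786960
18559157825 1142237204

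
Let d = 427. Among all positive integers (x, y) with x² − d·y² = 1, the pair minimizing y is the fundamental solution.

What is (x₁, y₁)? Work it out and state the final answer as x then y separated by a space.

d=427: √d = [20; 1,1,1,40] (ℓ=4, even), read p_3/q_3
k=0  a_k=20  p_k/q_k = 20/1
…
k=2  a_k=1  p_k/q_k = 41/2
k=3  a_k=1  p_k/q_k = 62/3
(x₁, y₁) = (62, 3);  62² − 427·3² = 1 ✓

62 3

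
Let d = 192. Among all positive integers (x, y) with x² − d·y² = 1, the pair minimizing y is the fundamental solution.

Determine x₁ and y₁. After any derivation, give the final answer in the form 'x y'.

√192 → a₀=13, period (1,5,1,26); ℓ=4 even so k=3
a_0=13:  p_0=13·1+0=13,  q_0=13·0+1=1
…
a_2=5:  p_2=5·14+13=83,  q_2=5·1+1=6
a_3=1:  p_3=1·83+14=97,  q_3=1·6+1=7
fundamental: x₁=97, y₁=7  (since 9409 − 192·49 = 1)

97 7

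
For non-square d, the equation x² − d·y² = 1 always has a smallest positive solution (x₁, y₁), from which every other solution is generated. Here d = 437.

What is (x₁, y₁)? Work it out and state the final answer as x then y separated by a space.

[20; 1,9,2,9,1,40] for √437; ℓ=6 ⇒ convergent index 5
k=0  a_k=20  p_k/q_k = 20/1
k=1  a_k=1  p_k/q_k = 21/1
k=2  a_k=9  p_k/q_k = 209/10
k=3  a_k=2  p_k/q_k = 439/21
k=4  a_k=9  p_k/q_k = 4160/199
k=5  a_k=1  p_k/q_k = 4599/220
fundamental: x₁=4599, y₁=220  (since 21150801 − 437·48400 = 1)

4599 220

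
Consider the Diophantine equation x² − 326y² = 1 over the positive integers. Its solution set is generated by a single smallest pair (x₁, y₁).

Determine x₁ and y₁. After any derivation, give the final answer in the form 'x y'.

[18; 18,36] for √326; ℓ=2 ⇒ convergent index 1
a_0=18:  p_0=18·1+0=18,  q_0=18·0+1=1
a_1=18:  p_1=18·18+1=325,  q_1=18·1+0=18
fundamental: x₁=325, y₁=18  (since 105625 − 326·324 = 1)

325 18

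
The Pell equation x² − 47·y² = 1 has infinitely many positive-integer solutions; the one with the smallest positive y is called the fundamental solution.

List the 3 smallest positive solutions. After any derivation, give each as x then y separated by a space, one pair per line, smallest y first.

√47 = [6; 1,5,1,12, …], period ℓ=4 (even) → k=3
a_0=6:  p_0=6·1+0=6,  q_0=6·0+1=1
a_1=1:  p_1=1·6+1=7,  q_1=1·1+0=1
a_2=5:  p_2=5·7+6=41,  q_2=5·1+1=6
a_3=1:  p_3=1·41+7=48,  q_3=1·6+1=7
→ (48, 7).  Check: 48²=2304, 47·7²=2303, difference 1.
k=2:  x_2 = 48·48+47·7·7 = 4607,  y_2 = 48·7+7·48 = 672
k=3:  x_3 = 48·4607+47·7·672 = 442224,  y_3 = 48·672+7·4607 = 64505

48 7
4607 672
442224 64505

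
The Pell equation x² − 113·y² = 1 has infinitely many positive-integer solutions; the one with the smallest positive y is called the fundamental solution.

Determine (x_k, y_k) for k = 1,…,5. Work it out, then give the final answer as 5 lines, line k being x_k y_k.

1204353 113296
2900932297217 272896754976
6987493029899166849 657328051091107760
16830816386073401651890177 1583310020631184911403584
40540488414026331506287881514113 3813728346553801555156190094544

[10; 1,1,1,2,2,1,1,1,20] for √113; ℓ=9 ⇒ convergent index 17
a_0=10:  p_0=10·1+0=10,  q_0=10·0+1=1
a_1=1:  p_1=1·10+1=11,  q_1=1·1+0=1
…
a_5=2:  p_5=2·85+32=202,  q_5=2·8+3=19
a_6=1:  p_6=1·202+85=287,  q_6=1·19+8=27
…
a_8=1:  p_8=1·489+287=776,  q_8=1·46+27=73
…
a_10=1:  p_10=1·16009+776=16785,  q_10=1·1506+73=1579
…
a_12=1:  p_12=1·32794+16785=49579,  q_12=1·3085+1579=4664
a_13=2:  p_13=2·49579+32794=131952,  q_13=2·4664+3085=12413
…
a_15=1:  p_15=1·313483+131952=445435,  q_15=1·29490+12413=41903
a_16=1:  p_16=1·445435+313483=758918,  q_16=1·41903+29490=71393
a_17=1:  p_17=1·758918+445435=1204353,  q_17=1·71393+41903=113296
→ (1204353, 113296).  Check: 1204353²=1450466148609, 113·113296²=1450466148608, difference 1.
n=2: (1204353,113296)∘(1204353,113296) = (1204353·1204353+113·113296·113296, 1204353·113296+113296·1204353) = (2900932297217,272896754976)
n=3: (2900932297217,272896754976)∘(1204353,113296) = (1204353·2900932297217+113·113296·272896754976, 1204353·272896754976+113296·2900932297217) = (6987493029899166849,657328051091107760)
n=4: (6987493029899166849,657328051091107760)∘(1204353,113296) = (1204353·6987493029899166849+113·113296·657328051091107760, 1204353·657328051091107760+113296·6987493029899166849) = (16830816386073401651890177,1583310020631184911403584)
n=5: (16830816386073401651890177,1583310020631184911403584)∘(1204353,113296) = (1204353·16830816386073401651890177+113·113296·1583310020631184911403584, 1204353·1583310020631184911403584+113296·16830816386073401651890177) = (40540488414026331506287881514113,3813728346553801555156190094544)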